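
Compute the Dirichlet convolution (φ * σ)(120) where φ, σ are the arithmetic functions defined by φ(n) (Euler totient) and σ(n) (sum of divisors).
(φ * σ)(120) = 1920

Divisors of 120: [1, 2, 3, 4, 5, 6, 8, 10, 12, 15, 20, 24, 30, 40, 60, 120]. For each d | 120:
  d = 1: φ(1) · σ(120/1) = 1 · 360 = 360
  d = 2: φ(2) · σ(120/2) = 1 · 168 = 168
  d = 3: φ(3) · σ(120/3) = 2 · 90 = 180
  d = 4: φ(4) · σ(120/4) = 2 · 72 = 144
  d = 5: φ(5) · σ(120/5) = 4 · 60 = 240
  d = 6: φ(6) · σ(120/6) = 2 · 42 = 84
  d = 8: φ(8) · σ(120/8) = 4 · 24 = 96
  d = 10: φ(10) · σ(120/10) = 4 · 28 = 112
  d = 12: φ(12) · σ(120/12) = 4 · 18 = 72
  d = 15: φ(15) · σ(120/15) = 8 · 15 = 120
  d = 20: φ(20) · σ(120/20) = 8 · 12 = 96
  d = 24: φ(24) · σ(120/24) = 8 · 6 = 48
  d = 30: φ(30) · σ(120/30) = 8 · 7 = 56
  d = 40: φ(40) · σ(120/40) = 16 · 4 = 64
  d = 60: φ(60) · σ(120/60) = 16 · 3 = 48
  d = 120: φ(120) · σ(120/120) = 32 · 1 = 32
Summing: (φ * σ)(120) = 360 + 168 + 180 + 144 + 240 + 84 + 96 + 112 + 72 + 120 + 96 + 48 + 56 + 64 + 48 + 32 = 1920.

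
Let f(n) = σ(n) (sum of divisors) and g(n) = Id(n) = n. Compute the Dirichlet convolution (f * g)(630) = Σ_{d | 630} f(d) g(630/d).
(σ * Id)(630) = 28050

Divisors of 630: [1, 2, 3, 5, 6, 7, 9, 10, 14, 15, 18, 21, 30, 35, 42, 45, 63, 70, 90, 105, 126, 210, 315, 630]. For each d | 630:
  d = 1: σ(1) · Id(630/1) = 1 · 630 = 630
  d = 2: σ(2) · Id(630/2) = 3 · 315 = 945
  d = 3: σ(3) · Id(630/3) = 4 · 210 = 840
  d = 5: σ(5) · Id(630/5) = 6 · 126 = 756
  d = 6: σ(6) · Id(630/6) = 12 · 105 = 1260
  d = 7: σ(7) · Id(630/7) = 8 · 90 = 720
  d = 9: σ(9) · Id(630/9) = 13 · 70 = 910
  d = 10: σ(10) · Id(630/10) = 18 · 63 = 1134
  d = 14: σ(14) · Id(630/14) = 24 · 45 = 1080
  d = 15: σ(15) · Id(630/15) = 24 · 42 = 1008
  d = 18: σ(18) · Id(630/18) = 39 · 35 = 1365
  d = 21: σ(21) · Id(630/21) = 32 · 30 = 960
  d = 30: σ(30) · Id(630/30) = 72 · 21 = 1512
  d = 35: σ(35) · Id(630/35) = 48 · 18 = 864
  d = 42: σ(42) · Id(630/42) = 96 · 15 = 1440
  d = 45: σ(45) · Id(630/45) = 78 · 14 = 1092
  d = 63: σ(63) · Id(630/63) = 104 · 10 = 1040
  d = 70: σ(70) · Id(630/70) = 144 · 9 = 1296
  d = 90: σ(90) · Id(630/90) = 234 · 7 = 1638
  d = 105: σ(105) · Id(630/105) = 192 · 6 = 1152
  d = 126: σ(126) · Id(630/126) = 312 · 5 = 1560
  d = 210: σ(210) · Id(630/210) = 576 · 3 = 1728
  d = 315: σ(315) · Id(630/315) = 624 · 2 = 1248
  d = 630: σ(630) · Id(630/630) = 1872 · 1 = 1872
Summing: (σ * Id)(630) = 630 + 945 + 840 + 756 + 1260 + 720 + 910 + 1134 + 1080 + 1008 + 1365 + 960 + 1512 + 864 + 1440 + 1092 + 1040 + 1296 + 1638 + 1152 + 1560 + 1728 + 1248 + 1872 = 28050.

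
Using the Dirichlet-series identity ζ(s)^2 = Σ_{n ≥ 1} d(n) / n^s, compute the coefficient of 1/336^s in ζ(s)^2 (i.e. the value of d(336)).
d(336) = 20

ζ(s)^2 = (Σ 1/m^s)(Σ 1/k^s). The coefficient of 1/n^s in the product is the number of ordered pairs (m, k) with mk = n, which equals d(n). For n = 336, divisors are [1, 2, 3, 4, 6, 7, 8, 12, 14, 16, 21, 24, 28, 42, 48, 56, 84, 112, 168, 336], so d(336) = 20.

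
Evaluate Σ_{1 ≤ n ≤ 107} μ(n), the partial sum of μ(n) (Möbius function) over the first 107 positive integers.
Σ_{n ≤ 107} μ(n) = -3

Compute μ(n) for each 1 ≤ n ≤ 107: μ(1) = 1, μ(2) = -1, μ(3) = -1, μ(4) = 0, μ(5) = -1, μ(6) = 1, μ(7) = -1, μ(8) = 0, μ(9) = 0, μ(10) = 1, μ(11) = -1, μ(12) = 0, μ(13) = -1, μ(14) = 1, μ(15) = 1, μ(16) = 0, μ(17) = -1, μ(18) = 0, μ(19) = -1, μ(20) = 0, μ(21) = 1, μ(22) = 1, μ(23) = -1, μ(24) = 0, μ(25) = 0, μ(26) = 1, μ(27) = 0, μ(28) = 0, μ(29) = -1, μ(30) = -1, μ(31) = -1, μ(32) = 0, μ(33) = 1, μ(34) = 1, μ(35) = 1, μ(36) = 0, μ(37) = -1, μ(38) = 1, μ(39) = 1, μ(40) = 0, μ(41) = -1, μ(42) = -1, μ(43) = -1, μ(44) = 0, μ(45) = 0, μ(46) = 1, μ(47) = -1, μ(48) = 0, μ(49) = 0, μ(50) = 0, μ(51) = 1, μ(52) = 0, μ(53) = -1, μ(54) = 0, μ(55) = 1, μ(56) = 0, μ(57) = 1, μ(58) = 1, μ(59) = -1, μ(60) = 0, μ(61) = -1, μ(62) = 1, μ(63) = 0, μ(64) = 0, μ(65) = 1, μ(66) = -1, μ(67) = -1, μ(68) = 0, μ(69) = 1, μ(70) = -1, μ(71) = -1, μ(72) = 0, μ(73) = -1, μ(74) = 1, μ(75) = 0, μ(76) = 0, μ(77) = 1, μ(78) = -1, μ(79) = -1, μ(80) = 0, μ(81) = 0, μ(82) = 1, μ(83) = -1, μ(84) = 0, μ(85) = 1, μ(86) = 1, μ(87) = 1, μ(88) = 0, μ(89) = -1, μ(90) = 0, μ(91) = 1, μ(92) = 0, μ(93) = 1, μ(94) = 1, μ(95) = 1, μ(96) = 0, μ(97) = -1, μ(98) = 0, μ(99) = 0, μ(100) = 0, μ(101) = -1, μ(102) = -1, μ(103) = -1, μ(104) = 0, μ(105) = -1, μ(106) = 1, μ(107) = -1. Summing all 107 values: -3. (Mertens function M(x) = Σ_{n ≤ x} μ(n); on average M(x) should be small (PNT ⟺ M(x) = o(x)).)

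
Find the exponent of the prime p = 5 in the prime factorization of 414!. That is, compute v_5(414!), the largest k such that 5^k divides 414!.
v_5(414!) = 101

Legendre's formula: v_p(n!) = Σ_{k ≥ 1} ⌊n / p^k⌋. For p = 5, n = 414, the terms are:
  ⌊414/5^1⌋ = ⌊414/5⌋ = 82
  ⌊414/5^2⌋ = ⌊414/25⌋ = 16
  ⌊414/5^3⌋ = ⌊414/125⌋ = 3
(the next term ⌊414/5^4⌋ = 0, terminating the sum). Summing: v_5(414!) = 82 + 16 + 3 = 101.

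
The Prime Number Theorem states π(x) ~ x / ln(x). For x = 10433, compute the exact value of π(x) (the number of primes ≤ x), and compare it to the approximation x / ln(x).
π(10433) = 1277;  x/ln(x) ≈ 1127.56;  relative error ≈ 11.70%.

Directly count primes up to 10433: π(10433) = 1277. The PNT approximation gives 10433/ln(10433) ≈ 10433/9.25273 ≈ 1127.56. Relative error (π(x) − x/ln(x)) / π(x) ≈ 11.70%; the approximation is known to undercount slightly (Li(x) is a better estimate).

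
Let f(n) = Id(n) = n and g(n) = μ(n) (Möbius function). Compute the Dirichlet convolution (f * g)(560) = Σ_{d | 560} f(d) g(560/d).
(Id * μ)(560) = 192

Divisors of 560: [1, 2, 4, 5, 7, 8, 10, 14, 16, 20, 28, 35, 40, 56, 70, 80, 112, 140, 280, 560]. For each d | 560:
  d = 1: Id(1) · μ(560/1) = 1 · 0 = 0
  d = 2: Id(2) · μ(560/2) = 2 · 0 = 0
  d = 4: Id(4) · μ(560/4) = 4 · 0 = 0
  d = 5: Id(5) · μ(560/5) = 5 · 0 = 0
  d = 7: Id(7) · μ(560/7) = 7 · 0 = 0
  d = 8: Id(8) · μ(560/8) = 8 · -1 = -8
  d = 10: Id(10) · μ(560/10) = 10 · 0 = 0
  d = 14: Id(14) · μ(560/14) = 14 · 0 = 0
  d = 16: Id(16) · μ(560/16) = 16 · 1 = 16
  d = 20: Id(20) · μ(560/20) = 20 · 0 = 0
  d = 28: Id(28) · μ(560/28) = 28 · 0 = 0
  d = 35: Id(35) · μ(560/35) = 35 · 0 = 0
  d = 40: Id(40) · μ(560/40) = 40 · 1 = 40
  d = 56: Id(56) · μ(560/56) = 56 · 1 = 56
  d = 70: Id(70) · μ(560/70) = 70 · 0 = 0
  d = 80: Id(80) · μ(560/80) = 80 · -1 = -80
  d = 112: Id(112) · μ(560/112) = 112 · -1 = -112
  d = 140: Id(140) · μ(560/140) = 140 · 0 = 0
  d = 280: Id(280) · μ(560/280) = 280 · -1 = -280
  d = 560: Id(560) · μ(560/560) = 560 · 1 = 560
Summing: (Id * μ)(560) = 0 + 0 + 0 + 0 + 0 + -8 + 0 + 0 + 16 + 0 + 0 + 0 + 40 + 56 + 0 + -80 + -112 + 0 + -280 + 560 = 192.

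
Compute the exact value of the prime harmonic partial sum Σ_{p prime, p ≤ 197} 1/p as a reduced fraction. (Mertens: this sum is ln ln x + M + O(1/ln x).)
Σ 1/p = 76196574135067008118914163673288637004399442476398684669741544152346284384175423/39195588149163123383161804554421175259738677336198748467804183290796540382737190

π(197) = 45, so the primes ≤ 197 are [2, 3, 5, 7, 11, 13, 17, 19, 23, 29, 31, 37, 41, 43, 47, 53, 59, 61, 67, 71, 73, 79, 83, 89, 97, 101, 103, 107, 109, 113, 127, 131, 137, 139, 149, 151, 157, 163, 167, 173, 179, 181, 191, 193, 197]. Summing 1/p over these primes: 76196574135067008118914163673288637004399442476398684669741544152346284384175423/39195588149163123383161804554421175259738677336198748467804183290796540382737190 ≈ 1.9440. Mertens estimate ln ln(197) + 0.2615 ≈ 1.9260.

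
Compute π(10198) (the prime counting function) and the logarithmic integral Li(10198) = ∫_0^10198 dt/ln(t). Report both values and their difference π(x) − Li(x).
π(10198) = 1252;  Li(10198) ≈ 1267.61;  π(x) − Li(x) ≈ -15.61.

Direct count of primes ≤ 10198 gives π(10198) = 1252. Numerical evaluation of the logarithmic integral gives Li(10198) ≈ 1267.61. The difference π(x) − Li(x) ≈ -15.61 is typically negative for small/moderate x (Li(x) overestimates), though Littlewood's theorem shows this sign changes infinitely often.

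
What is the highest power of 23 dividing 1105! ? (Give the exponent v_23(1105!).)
v_23(1105!) = 50

Legendre's formula: v_p(n!) = Σ_{k ≥ 1} ⌊n / p^k⌋. For p = 23, n = 1105, the terms are:
  ⌊1105/23^1⌋ = ⌊1105/23⌋ = 48
  ⌊1105/23^2⌋ = ⌊1105/529⌋ = 2
(the next term ⌊1105/23^3⌋ = 0, terminating the sum). Summing: v_23(1105!) = 48 + 2 = 50.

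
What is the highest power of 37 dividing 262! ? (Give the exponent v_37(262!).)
v_37(262!) = 7

Legendre's formula: v_p(n!) = Σ_{k ≥ 1} ⌊n / p^k⌋. For p = 37, n = 262, the terms are:
  ⌊262/37^1⌋ = ⌊262/37⌋ = 7
(the next term ⌊262/37^2⌋ = 0, terminating the sum). Summing: v_37(262!) = 7 = 7.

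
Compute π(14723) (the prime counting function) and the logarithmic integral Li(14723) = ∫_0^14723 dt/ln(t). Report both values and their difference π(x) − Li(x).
π(14723) = 1723;  Li(14723) ≈ 1747.79;  π(x) − Li(x) ≈ -24.79.

Direct count of primes ≤ 14723 gives π(14723) = 1723. Numerical evaluation of the logarithmic integral gives Li(14723) ≈ 1747.79. The difference π(x) − Li(x) ≈ -24.79 is typically negative for small/moderate x (Li(x) overestimates), though Littlewood's theorem shows this sign changes infinitely often.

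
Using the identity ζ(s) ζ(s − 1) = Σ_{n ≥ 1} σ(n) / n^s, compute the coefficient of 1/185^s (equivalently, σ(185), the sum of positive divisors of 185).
σ(185) = 228

In the product (Σ m^0/m^s)(Σ k / k^s) = Σ (Σ_{d | n} d) / n^s, the coefficient of 1/n^s is σ(n) = Σ_{d | n} d. For n = 185, divisors are [1, 5, 37, 185]; summing: σ(185) = 228.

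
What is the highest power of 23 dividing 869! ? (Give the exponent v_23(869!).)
v_23(869!) = 38

Legendre's formula: v_p(n!) = Σ_{k ≥ 1} ⌊n / p^k⌋. For p = 23, n = 869, the terms are:
  ⌊869/23^1⌋ = ⌊869/23⌋ = 37
  ⌊869/23^2⌋ = ⌊869/529⌋ = 1
(the next term ⌊869/23^3⌋ = 0, terminating the sum). Summing: v_23(869!) = 37 + 1 = 38.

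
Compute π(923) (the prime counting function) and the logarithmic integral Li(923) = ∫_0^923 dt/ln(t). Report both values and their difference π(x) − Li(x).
π(923) = 157;  Li(923) ≈ 166.40;  π(x) − Li(x) ≈ -9.40.

Direct count of primes ≤ 923 gives π(923) = 157. Numerical evaluation of the logarithmic integral gives Li(923) ≈ 166.40. The difference π(x) − Li(x) ≈ -9.40 is typically negative for small/moderate x (Li(x) overestimates), though Littlewood's theorem shows this sign changes infinitely often.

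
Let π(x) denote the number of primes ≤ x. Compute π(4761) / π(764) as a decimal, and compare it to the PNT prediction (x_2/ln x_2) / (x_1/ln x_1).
π(4761)/π(764) = 641/135 ≈ 4.7481;  PNT prediction ≈ 4.8853.

π(764) = 135 and π(4761) = 641, so π(4761)/π(764) ≈ 4.7481. The PNT-predicted ratio is (4761/ln(4761)) / (764/ln(764)) ≈ 4.8853. The two agree to within a few percent, as expected.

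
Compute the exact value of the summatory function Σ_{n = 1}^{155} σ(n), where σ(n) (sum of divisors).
Σ_{n ≤ 155} σ(n) = 19770

Compute σ(n) for each 1 ≤ n ≤ 155: σ(1) = 1, σ(2) = 3, σ(3) = 4, σ(4) = 7, σ(5) = 6, σ(6) = 12, σ(7) = 8, σ(8) = 15, σ(9) = 13, σ(10) = 18, σ(11) = 12, σ(12) = 28, σ(13) = 14, σ(14) = 24, σ(15) = 24, σ(16) = 31, σ(17) = 18, σ(18) = 39, σ(19) = 20, σ(20) = 42, σ(21) = 32, σ(22) = 36, σ(23) = 24, σ(24) = 60, σ(25) = 31, σ(26) = 42, σ(27) = 40, σ(28) = 56, σ(29) = 30, σ(30) = 72, σ(31) = 32, σ(32) = 63, σ(33) = 48, σ(34) = 54, σ(35) = 48, σ(36) = 91, σ(37) = 38, σ(38) = 60, σ(39) = 56, σ(40) = 90, σ(41) = 42, σ(42) = 96, σ(43) = 44, σ(44) = 84, σ(45) = 78, σ(46) = 72, σ(47) = 48, σ(48) = 124, σ(49) = 57, σ(50) = 93, σ(51) = 72, σ(52) = 98, σ(53) = 54, σ(54) = 120, σ(55) = 72, σ(56) = 120, σ(57) = 80, σ(58) = 90, σ(59) = 60, σ(60) = 168, σ(61) = 62, σ(62) = 96, σ(63) = 104, σ(64) = 127, σ(65) = 84, σ(66) = 144, σ(67) = 68, σ(68) = 126, σ(69) = 96, σ(70) = 144, σ(71) = 72, σ(72) = 195, σ(73) = 74, σ(74) = 114, σ(75) = 124, σ(76) = 140, σ(77) = 96, σ(78) = 168, σ(79) = 80, σ(80) = 186, σ(81) = 121, σ(82) = 126, σ(83) = 84, σ(84) = 224, σ(85) = 108, σ(86) = 132, σ(87) = 120, σ(88) = 180, σ(89) = 90, σ(90) = 234, σ(91) = 112, σ(92) = 168, σ(93) = 128, σ(94) = 144, σ(95) = 120, σ(96) = 252, σ(97) = 98, σ(98) = 171, σ(99) = 156, σ(100) = 217, σ(101) = 102, σ(102) = 216, σ(103) = 104, σ(104) = 210, σ(105) = 192, σ(106) = 162, σ(107) = 108, σ(108) = 280, σ(109) = 110, σ(110) = 216, σ(111) = 152, σ(112) = 248, σ(113) = 114, σ(114) = 240, σ(115) = 144, σ(116) = 210, σ(117) = 182, σ(118) = 180, σ(119) = 144, σ(120) = 360, σ(121) = 133, σ(122) = 186, σ(123) = 168, σ(124) = 224, σ(125) = 156, σ(126) = 312, σ(127) = 128, σ(128) = 255, σ(129) = 176, σ(130) = 252, σ(131) = 132, σ(132) = 336, σ(133) = 160, σ(134) = 204, σ(135) = 240, σ(136) = 270, σ(137) = 138, σ(138) = 288, σ(139) = 140, σ(140) = 336, σ(141) = 192, σ(142) = 216, σ(143) = 168, σ(144) = 403, σ(145) = 180, σ(146) = 222, σ(147) = 228, σ(148) = 266, σ(149) = 150, σ(150) = 372, σ(151) = 152, σ(152) = 300, σ(153) = 234, σ(154) = 288, σ(155) = 192. Summing all 155 values: 19770. (Average order: Σ_{n ≤ x} σ(n) ~ (π²/12) x². For x = 155, (π²/12)·155² ≈ 19759.77.)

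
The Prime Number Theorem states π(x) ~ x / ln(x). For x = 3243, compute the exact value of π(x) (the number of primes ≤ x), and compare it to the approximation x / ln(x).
π(3243) = 457;  x/ln(x) ≈ 401.15;  relative error ≈ 12.22%.

Directly count primes up to 3243: π(3243) = 457. The PNT approximation gives 3243/ln(3243) ≈ 3243/8.08425 ≈ 401.15. Relative error (π(x) − x/ln(x)) / π(x) ≈ 12.22%; the approximation is known to undercount slightly (Li(x) is a better estimate).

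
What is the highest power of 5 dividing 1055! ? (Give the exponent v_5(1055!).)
v_5(1055!) = 262

Legendre's formula: v_p(n!) = Σ_{k ≥ 1} ⌊n / p^k⌋. For p = 5, n = 1055, the terms are:
  ⌊1055/5^1⌋ = ⌊1055/5⌋ = 211
  ⌊1055/5^2⌋ = ⌊1055/25⌋ = 42
  ⌊1055/5^3⌋ = ⌊1055/125⌋ = 8
  ⌊1055/5^4⌋ = ⌊1055/625⌋ = 1
(the next term ⌊1055/5^5⌋ = 0, terminating the sum). Summing: v_5(1055!) = 211 + 42 + 8 + 1 = 262.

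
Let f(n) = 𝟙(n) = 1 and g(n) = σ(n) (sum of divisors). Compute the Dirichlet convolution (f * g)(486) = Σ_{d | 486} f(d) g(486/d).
(𝟙 * σ)(486) = 2172

Divisors of 486: [1, 2, 3, 6, 9, 18, 27, 54, 81, 162, 243, 486]. For each d | 486:
  d = 1: 𝟙(1) · σ(486/1) = 1 · 1092 = 1092
  d = 2: 𝟙(2) · σ(486/2) = 1 · 364 = 364
  d = 3: 𝟙(3) · σ(486/3) = 1 · 363 = 363
  d = 6: 𝟙(6) · σ(486/6) = 1 · 121 = 121
  d = 9: 𝟙(9) · σ(486/9) = 1 · 120 = 120
  d = 18: 𝟙(18) · σ(486/18) = 1 · 40 = 40
  d = 27: 𝟙(27) · σ(486/27) = 1 · 39 = 39
  d = 54: 𝟙(54) · σ(486/54) = 1 · 13 = 13
  d = 81: 𝟙(81) · σ(486/81) = 1 · 12 = 12
  d = 162: 𝟙(162) · σ(486/162) = 1 · 4 = 4
  d = 243: 𝟙(243) · σ(486/243) = 1 · 3 = 3
  d = 486: 𝟙(486) · σ(486/486) = 1 · 1 = 1
Summing: (𝟙 * σ)(486) = 1092 + 364 + 363 + 121 + 120 + 40 + 39 + 13 + 12 + 4 + 3 + 1 = 2172.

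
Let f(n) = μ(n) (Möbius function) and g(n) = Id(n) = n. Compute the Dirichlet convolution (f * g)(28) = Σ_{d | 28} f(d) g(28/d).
(μ * Id)(28) = 12

Divisors of 28: [1, 2, 4, 7, 14, 28]. For each d | 28:
  d = 1: μ(1) · Id(28/1) = 1 · 28 = 28
  d = 2: μ(2) · Id(28/2) = -1 · 14 = -14
  d = 4: μ(4) · Id(28/4) = 0 · 7 = 0
  d = 7: μ(7) · Id(28/7) = -1 · 4 = -4
  d = 14: μ(14) · Id(28/14) = 1 · 2 = 2
  d = 28: μ(28) · Id(28/28) = 0 · 1 = 0
Summing: (μ * Id)(28) = 28 + -14 + 0 + -4 + 2 + 0 = 12.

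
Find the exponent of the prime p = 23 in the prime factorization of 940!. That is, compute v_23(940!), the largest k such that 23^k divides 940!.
v_23(940!) = 41

Legendre's formula: v_p(n!) = Σ_{k ≥ 1} ⌊n / p^k⌋. For p = 23, n = 940, the terms are:
  ⌊940/23^1⌋ = ⌊940/23⌋ = 40
  ⌊940/23^2⌋ = ⌊940/529⌋ = 1
(the next term ⌊940/23^3⌋ = 0, terminating the sum). Summing: v_23(940!) = 40 + 1 = 41.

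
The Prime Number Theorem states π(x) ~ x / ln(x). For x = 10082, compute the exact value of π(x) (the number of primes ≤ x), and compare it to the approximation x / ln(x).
π(10082) = 1237;  x/ln(x) ≈ 1093.67;  relative error ≈ 11.59%.

Directly count primes up to 10082: π(10082) = 1237. The PNT approximation gives 10082/ln(10082) ≈ 10082/9.21851 ≈ 1093.67. Relative error (π(x) − x/ln(x)) / π(x) ≈ 11.59%; the approximation is known to undercount slightly (Li(x) is a better estimate).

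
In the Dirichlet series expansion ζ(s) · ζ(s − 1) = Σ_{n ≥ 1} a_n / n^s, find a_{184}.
σ(184) = 360

In the product (Σ m^0/m^s)(Σ k / k^s) = Σ (Σ_{d | n} d) / n^s, the coefficient of 1/n^s is σ(n) = Σ_{d | n} d. For n = 184, divisors are [1, 2, 4, 8, 23, 46, 92, 184]; summing: σ(184) = 360.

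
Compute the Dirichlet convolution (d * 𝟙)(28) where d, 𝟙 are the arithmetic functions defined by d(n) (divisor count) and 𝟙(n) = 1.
(d * 𝟙)(28) = 18

Divisors of 28: [1, 2, 4, 7, 14, 28]. For each d | 28:
  d = 1: d(1) · 𝟙(28/1) = 1 · 1 = 1
  d = 2: d(2) · 𝟙(28/2) = 2 · 1 = 2
  d = 4: d(4) · 𝟙(28/4) = 3 · 1 = 3
  d = 7: d(7) · 𝟙(28/7) = 2 · 1 = 2
  d = 14: d(14) · 𝟙(28/14) = 4 · 1 = 4
  d = 28: d(28) · 𝟙(28/28) = 6 · 1 = 6
Summing: (d * 𝟙)(28) = 1 + 2 + 3 + 2 + 4 + 6 = 18.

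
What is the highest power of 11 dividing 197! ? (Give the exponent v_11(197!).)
v_11(197!) = 18

Legendre's formula: v_p(n!) = Σ_{k ≥ 1} ⌊n / p^k⌋. For p = 11, n = 197, the terms are:
  ⌊197/11^1⌋ = ⌊197/11⌋ = 17
  ⌊197/11^2⌋ = ⌊197/121⌋ = 1
(the next term ⌊197/11^3⌋ = 0, terminating the sum). Summing: v_11(197!) = 17 + 1 = 18.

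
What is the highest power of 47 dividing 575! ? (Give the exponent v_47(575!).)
v_47(575!) = 12

Legendre's formula: v_p(n!) = Σ_{k ≥ 1} ⌊n / p^k⌋. For p = 47, n = 575, the terms are:
  ⌊575/47^1⌋ = ⌊575/47⌋ = 12
(the next term ⌊575/47^2⌋ = 0, terminating the sum). Summing: v_47(575!) = 12 = 12.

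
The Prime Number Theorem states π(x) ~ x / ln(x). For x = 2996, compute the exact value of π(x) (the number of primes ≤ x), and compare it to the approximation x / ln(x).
π(2996) = 429;  x/ln(x) ≈ 374.26;  relative error ≈ 12.76%.

Directly count primes up to 2996: π(2996) = 429. The PNT approximation gives 2996/ln(2996) ≈ 2996/8.00503 ≈ 374.26. Relative error (π(x) − x/ln(x)) / π(x) ≈ 12.76%; the approximation is known to undercount slightly (Li(x) is a better estimate).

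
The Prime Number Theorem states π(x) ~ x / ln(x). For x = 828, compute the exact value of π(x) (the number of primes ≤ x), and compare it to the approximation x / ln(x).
π(828) = 144;  x/ln(x) ≈ 123.23;  relative error ≈ 14.42%.

Directly count primes up to 828: π(828) = 144. The PNT approximation gives 828/ln(828) ≈ 828/6.71901 ≈ 123.23. Relative error (π(x) − x/ln(x)) / π(x) ≈ 14.42%; the approximation is known to undercount slightly (Li(x) is a better estimate).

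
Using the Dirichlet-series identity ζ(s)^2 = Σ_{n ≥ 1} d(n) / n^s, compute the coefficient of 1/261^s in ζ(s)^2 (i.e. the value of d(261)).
d(261) = 6

ζ(s)^2 = (Σ 1/m^s)(Σ 1/k^s). The coefficient of 1/n^s in the product is the number of ordered pairs (m, k) with mk = n, which equals d(n). For n = 261, divisors are [1, 3, 9, 29, 87, 261], so d(261) = 6.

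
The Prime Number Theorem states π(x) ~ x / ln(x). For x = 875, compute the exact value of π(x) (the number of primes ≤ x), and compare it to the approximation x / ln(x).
π(875) = 150;  x/ln(x) ≈ 129.17;  relative error ≈ 13.89%.

Directly count primes up to 875: π(875) = 150. The PNT approximation gives 875/ln(875) ≈ 875/6.77422 ≈ 129.17. Relative error (π(x) − x/ln(x)) / π(x) ≈ 13.89%; the approximation is known to undercount slightly (Li(x) is a better estimate).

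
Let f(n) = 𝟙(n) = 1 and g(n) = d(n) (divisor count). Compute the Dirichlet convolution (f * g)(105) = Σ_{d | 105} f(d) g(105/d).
(𝟙 * d)(105) = 27

Divisors of 105: [1, 3, 5, 7, 15, 21, 35, 105]. For each d | 105:
  d = 1: 𝟙(1) · d(105/1) = 1 · 8 = 8
  d = 3: 𝟙(3) · d(105/3) = 1 · 4 = 4
  d = 5: 𝟙(5) · d(105/5) = 1 · 4 = 4
  d = 7: 𝟙(7) · d(105/7) = 1 · 4 = 4
  d = 15: 𝟙(15) · d(105/15) = 1 · 2 = 2
  d = 21: 𝟙(21) · d(105/21) = 1 · 2 = 2
  d = 35: 𝟙(35) · d(105/35) = 1 · 2 = 2
  d = 105: 𝟙(105) · d(105/105) = 1 · 1 = 1
Summing: (𝟙 * d)(105) = 8 + 4 + 4 + 4 + 2 + 2 + 2 + 1 = 27.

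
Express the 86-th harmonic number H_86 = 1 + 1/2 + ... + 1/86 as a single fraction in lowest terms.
H_86 = 3698356445237207772956045432953649519/734184632222154704090370027645633600

Direct summation: H_86 = 1 + 1/2 + ... + 1/86. The least common denominator is lcm(1, ..., 86) = 8076030954443701744994070304101969600; over this denominator the numerator is 8076030954443701744994070304101969600 + 4038015477221850872497035152050984800 + 2692010318147900581664690101367323200 + 2019007738610925436248517576025492400 + 1615206190888740348998814060820393920 + 1346005159073950290832345050683661600 + 1153718707777671677856295757728852800 + 1009503869305462718124258788012746200 + 897336772715966860554896700455774400 + 807603095444370174499407030410196960 + 734184632222154704090370027645633600 + 673002579536975145416172525341830800 + 621233150341823211153390023392459200 + 576859353888835838928147878864426400 + 538402063629580116332938020273464640 + 504751934652731359062129394006373100 + 475060644379041279117298253182468800 + 448668386357983430277448350227887200 + 425054260760194828683898437057998400 + 403801547722185087249703515205098480 + 384572902592557225952098585909617600 + 367092316111077352045185013822816800 + 351131780627987032391046534960955200 + 336501289768487572708086262670915400 + 323041238177748069799762812164078784 + 310616575170911605576695011696229600 + 299112257571988953518298900151924800 + 288429676944417919464073939432213200 + 278483826015300060172209320831102400 + 269201031814790058166469010136732320 + 260517127562700056290131300132321600 + 252375967326365679531064697003186550 + 244728210740718234696790009215211200 + 237530322189520639558649126591234400 + 230743741555534335571259151545770560 + 224334193178991715138724175113943600 + 218271106876856803918758656867620800 + 212527130380097414341949218528999200 + 207077716780607737051130007797486400 + 201900773861092543624851757602549240 + 196976364742529310853513909856145600 + 192286451296278612976049292954808800 + 187814673359155854534745821025627200 + 183546158055538676022592506911408400 + 179467354543193372110979340091154880 + 175565890313993516195523267480477600 + 171830445839227696702001495831956800 + 168250644884243786354043131335457700 + 164816958253953096836613679675550400 + 161520619088874034899881406082039392 + 158353548126347093039099417727489600 + 155308287585455802788347505848114800 + 152377942536673617830076798190603200 + 149556128785994476759149450075962400 + 146836926444430940818074005529126720 + 144214838472208959732036969716106600 + 141684753586731609561299479019332800 + 139241913007650030086104660415551200 + 136881880583791554999899496679694400 + 134600515907395029083234505068366160 + 132393950072847569590066726296753600 + 130258563781350028145065650066160800 + 128190967530852408650699528636539200 + 126187983663182839765532348501593275 + 124246630068364642230678004678491840 + 122364105370359117348395004607605600 + 120537775439458234999911497076148800 + 118765161094760319779324563295617200 + 117043926875995677463682178320318400 + 115371870777767167785629575772885280 + 113746914851319742887240426818337600 + 112167096589495857569362087556971800 + 110630561019776736232795483617835200 + 109135553438428401959379328433810400 + 107680412725916023266587604054692928 + 106263565190048707170974609264499600 + 104883518888879243441481432520804800 + 103538858390303868525565003898743200 + 102228239929667110696127472203822400 + 100950386930546271812425878801274620 + 99704085857329651172766300050641600 + 98488182371264655426756954928072800 + 97301577764381948734868316916891200 + 96143225648139306488024646477404400 + 95012128875808255823459650636493760 + 93907336679577927267372910512813600 = 40681920897609285502516499762490144709, so H_86 = 40681920897609285502516499762490144709/8076030954443701744994070304101969600; reducing by gcd(40681920897609285502516499762490144709, 8076030954443701744994070304101969600) = 11 gives 3698356445237207772956045432953649519/734184632222154704090370027645633600 ≈ 5.03737. (The PNT-adjacent estimate ln(86) + γ ≈ 5.03156 matches within O(1/n).)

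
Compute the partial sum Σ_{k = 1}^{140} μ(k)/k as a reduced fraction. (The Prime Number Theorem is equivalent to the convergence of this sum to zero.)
Σ μ(k)/k = -149232714064150937862643507545628954127995759701627353/10014646650599190067509233131649940057366334653200433090

Values of μ(k) for 1 ≤ k ≤ 140: μ(1) = 1, μ(2) = -1, μ(3) = -1, μ(5) = -1, μ(6) = 1, μ(7) = -1, μ(10) = 1, μ(11) = -1, μ(13) = -1, μ(14) = 1, μ(15) = 1, μ(17) = -1, μ(19) = -1, μ(21) = 1, μ(22) = 1, μ(23) = -1, μ(26) = 1, μ(29) = -1, μ(30) = -1, μ(31) = -1, μ(33) = 1, μ(34) = 1, μ(35) = 1, μ(37) = -1, μ(38) = 1, μ(39) = 1, μ(41) = -1, μ(42) = -1, μ(43) = -1, μ(46) = 1, μ(47) = -1, μ(51) = 1, μ(53) = -1, μ(55) = 1, μ(57) = 1, μ(58) = 1, μ(59) = -1, μ(61) = -1, μ(62) = 1, μ(65) = 1, μ(66) = -1, μ(67) = -1, μ(69) = 1, μ(70) = -1, μ(71) = -1, μ(73) = -1, μ(74) = 1, μ(77) = 1, μ(78) = -1, μ(79) = -1, μ(82) = 1, μ(83) = -1, μ(85) = 1, μ(86) = 1, μ(87) = 1, μ(89) = -1, μ(91) = 1, μ(93) = 1, μ(94) = 1, μ(95) = 1, μ(97) = -1, μ(101) = -1, μ(102) = -1, μ(103) = -1, μ(105) = -1, μ(106) = 1, μ(107) = -1, μ(109) = -1, μ(110) = -1, μ(111) = 1, μ(113) = -1, μ(114) = -1, μ(115) = 1, μ(118) = 1, μ(119) = 1, μ(122) = 1, μ(123) = 1, μ(127) = -1, μ(129) = 1, μ(130) = -1, μ(131) = -1, μ(133) = 1, μ(134) = 1, μ(137) = -1, μ(138) = -1, μ(139) = -1, with μ = 0 on non-squarefree integers. Summing μ(k)/k for k where μ(k) ≠ 0 gives -149232714064150937862643507545628954127995759701627353/10014646650599190067509233131649940057366334653200433090 ≈ -0.0149. (PNT ⟺ this sum → 0 as n → ∞.)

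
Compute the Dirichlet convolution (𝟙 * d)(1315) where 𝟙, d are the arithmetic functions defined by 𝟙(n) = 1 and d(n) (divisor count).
(𝟙 * d)(1315) = 9

Divisors of 1315: [1, 5, 263, 1315]. For each d | 1315:
  d = 1: 𝟙(1) · d(1315/1) = 1 · 4 = 4
  d = 5: 𝟙(5) · d(1315/5) = 1 · 2 = 2
  d = 263: 𝟙(263) · d(1315/263) = 1 · 2 = 2
  d = 1315: 𝟙(1315) · d(1315/1315) = 1 · 1 = 1
Summing: (𝟙 * d)(1315) = 4 + 2 + 2 + 1 = 9.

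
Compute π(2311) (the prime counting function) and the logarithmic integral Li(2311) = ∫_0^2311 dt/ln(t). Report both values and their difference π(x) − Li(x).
π(2311) = 344;  Li(2311) ≈ 355.33;  π(x) − Li(x) ≈ -11.33.

Direct count of primes ≤ 2311 gives π(2311) = 344. Numerical evaluation of the logarithmic integral gives Li(2311) ≈ 355.33. The difference π(x) − Li(x) ≈ -11.33 is typically negative for small/moderate x (Li(x) overestimates), though Littlewood's theorem shows this sign changes infinitely often.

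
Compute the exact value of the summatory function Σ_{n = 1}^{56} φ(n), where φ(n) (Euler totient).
Σ_{n ≤ 56} φ(n) = 964

Compute φ(n) for each 1 ≤ n ≤ 56: φ(1) = 1, φ(2) = 1, φ(3) = 2, φ(4) = 2, φ(5) = 4, φ(6) = 2, φ(7) = 6, φ(8) = 4, φ(9) = 6, φ(10) = 4, φ(11) = 10, φ(12) = 4, φ(13) = 12, φ(14) = 6, φ(15) = 8, φ(16) = 8, φ(17) = 16, φ(18) = 6, φ(19) = 18, φ(20) = 8, φ(21) = 12, φ(22) = 10, φ(23) = 22, φ(24) = 8, φ(25) = 20, φ(26) = 12, φ(27) = 18, φ(28) = 12, φ(29) = 28, φ(30) = 8, φ(31) = 30, φ(32) = 16, φ(33) = 20, φ(34) = 16, φ(35) = 24, φ(36) = 12, φ(37) = 36, φ(38) = 18, φ(39) = 24, φ(40) = 16, φ(41) = 40, φ(42) = 12, φ(43) = 42, φ(44) = 20, φ(45) = 24, φ(46) = 22, φ(47) = 46, φ(48) = 16, φ(49) = 42, φ(50) = 20, φ(51) = 32, φ(52) = 24, φ(53) = 52, φ(54) = 18, φ(55) = 40, φ(56) = 24. Summing all 56 values: 964. (Average order: Σ_{n ≤ x} φ(n) ~ (3/π²) x². For x = 56, (3/π²)·56² ≈ 953.23.)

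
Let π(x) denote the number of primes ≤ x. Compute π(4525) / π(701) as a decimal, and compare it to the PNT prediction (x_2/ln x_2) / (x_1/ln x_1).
π(4525)/π(701) = 615/126 ≈ 4.8810;  PNT prediction ≈ 5.0249.

π(701) = 126 and π(4525) = 615, so π(4525)/π(701) ≈ 4.8810. The PNT-predicted ratio is (4525/ln(4525)) / (701/ln(701)) ≈ 5.0249. The two agree to within a few percent, as expected.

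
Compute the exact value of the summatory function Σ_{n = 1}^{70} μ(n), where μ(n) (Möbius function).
Σ_{n ≤ 70} μ(n) = -2

Compute μ(n) for each 1 ≤ n ≤ 70: μ(1) = 1, μ(2) = -1, μ(3) = -1, μ(4) = 0, μ(5) = -1, μ(6) = 1, μ(7) = -1, μ(8) = 0, μ(9) = 0, μ(10) = 1, μ(11) = -1, μ(12) = 0, μ(13) = -1, μ(14) = 1, μ(15) = 1, μ(16) = 0, μ(17) = -1, μ(18) = 0, μ(19) = -1, μ(20) = 0, μ(21) = 1, μ(22) = 1, μ(23) = -1, μ(24) = 0, μ(25) = 0, μ(26) = 1, μ(27) = 0, μ(28) = 0, μ(29) = -1, μ(30) = -1, μ(31) = -1, μ(32) = 0, μ(33) = 1, μ(34) = 1, μ(35) = 1, μ(36) = 0, μ(37) = -1, μ(38) = 1, μ(39) = 1, μ(40) = 0, μ(41) = -1, μ(42) = -1, μ(43) = -1, μ(44) = 0, μ(45) = 0, μ(46) = 1, μ(47) = -1, μ(48) = 0, μ(49) = 0, μ(50) = 0, μ(51) = 1, μ(52) = 0, μ(53) = -1, μ(54) = 0, μ(55) = 1, μ(56) = 0, μ(57) = 1, μ(58) = 1, μ(59) = -1, μ(60) = 0, μ(61) = -1, μ(62) = 1, μ(63) = 0, μ(64) = 0, μ(65) = 1, μ(66) = -1, μ(67) = -1, μ(68) = 0, μ(69) = 1, μ(70) = -1. Summing all 70 values: -2. (Mertens function M(x) = Σ_{n ≤ x} μ(n); on average M(x) should be small (PNT ⟺ M(x) = o(x)).)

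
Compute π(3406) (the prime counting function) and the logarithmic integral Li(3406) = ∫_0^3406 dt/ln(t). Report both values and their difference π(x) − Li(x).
π(3406) = 478;  Li(3406) ≈ 493.06;  π(x) − Li(x) ≈ -15.06.

Direct count of primes ≤ 3406 gives π(3406) = 478. Numerical evaluation of the logarithmic integral gives Li(3406) ≈ 493.06. The difference π(x) − Li(x) ≈ -15.06 is typically negative for small/moderate x (Li(x) overestimates), though Littlewood's theorem shows this sign changes infinitely often.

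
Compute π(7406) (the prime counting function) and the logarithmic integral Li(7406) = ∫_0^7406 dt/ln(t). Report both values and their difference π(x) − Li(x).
π(7406) = 939;  Li(7406) ≈ 960.04;  π(x) − Li(x) ≈ -21.04.

Direct count of primes ≤ 7406 gives π(7406) = 939. Numerical evaluation of the logarithmic integral gives Li(7406) ≈ 960.04. The difference π(x) − Li(x) ≈ -21.04 is typically negative for small/moderate x (Li(x) overestimates), though Littlewood's theorem shows this sign changes infinitely often.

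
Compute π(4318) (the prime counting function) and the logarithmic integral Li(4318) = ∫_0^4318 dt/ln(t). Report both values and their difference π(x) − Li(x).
π(4318) = 590;  Li(4318) ≈ 603.53;  π(x) − Li(x) ≈ -13.53.

Direct count of primes ≤ 4318 gives π(4318) = 590. Numerical evaluation of the logarithmic integral gives Li(4318) ≈ 603.53. The difference π(x) − Li(x) ≈ -13.53 is typically negative for small/moderate x (Li(x) overestimates), though Littlewood's theorem shows this sign changes infinitely often.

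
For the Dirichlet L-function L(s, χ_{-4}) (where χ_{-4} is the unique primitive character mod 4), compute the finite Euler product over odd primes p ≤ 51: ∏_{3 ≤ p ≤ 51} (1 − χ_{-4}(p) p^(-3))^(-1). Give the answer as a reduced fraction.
∏ = 5542372783760447569145696690995330585/5720007308274565543266215981884637184

The odd primes p ≤ 51 are [3, 5, 7, 11, 13, 17, 19, 23, 29, 31, 37, 41, 43, 47]. For each, χ(p) = 1 if p ≡ 1 mod 4, χ(p) = −1 if p ≡ 3 mod 4. Taking (1 − χ(p)/p^3)^(-1) = p^3/(p^3 − χ(p)): (1 − (-1)/3^3)^(-1) · (1 − (1)/5^3)^(-1) · (1 − (-1)/7^3)^(-1) · (1 − (-1)/11^3)^(-1) · (1 − (1)/13^3)^(-1) · (1 − (1)/17^3)^(-1) · (1 − (-1)/19^3)^(-1) · (1 − (-1)/23^3)^(-1) · (1 − (1)/29^3)^(-1) · (1 − (-1)/31^3)^(-1) · (1 − (1)/37^3)^(-1) · (1 − (1)/41^3)^(-1) · (1 − (-1)/43^3)^(-1) · (1 − (-1)/47^3)^(-1) = 5542372783760447569145696690995330585/5720007308274565543266215981884637184.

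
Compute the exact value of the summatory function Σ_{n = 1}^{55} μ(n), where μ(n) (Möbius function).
Σ_{n ≤ 55} μ(n) = -2

Compute μ(n) for each 1 ≤ n ≤ 55: μ(1) = 1, μ(2) = -1, μ(3) = -1, μ(4) = 0, μ(5) = -1, μ(6) = 1, μ(7) = -1, μ(8) = 0, μ(9) = 0, μ(10) = 1, μ(11) = -1, μ(12) = 0, μ(13) = -1, μ(14) = 1, μ(15) = 1, μ(16) = 0, μ(17) = -1, μ(18) = 0, μ(19) = -1, μ(20) = 0, μ(21) = 1, μ(22) = 1, μ(23) = -1, μ(24) = 0, μ(25) = 0, μ(26) = 1, μ(27) = 0, μ(28) = 0, μ(29) = -1, μ(30) = -1, μ(31) = -1, μ(32) = 0, μ(33) = 1, μ(34) = 1, μ(35) = 1, μ(36) = 0, μ(37) = -1, μ(38) = 1, μ(39) = 1, μ(40) = 0, μ(41) = -1, μ(42) = -1, μ(43) = -1, μ(44) = 0, μ(45) = 0, μ(46) = 1, μ(47) = -1, μ(48) = 0, μ(49) = 0, μ(50) = 0, μ(51) = 1, μ(52) = 0, μ(53) = -1, μ(54) = 0, μ(55) = 1. Summing all 55 values: -2. (Mertens function M(x) = Σ_{n ≤ x} μ(n); on average M(x) should be small (PNT ⟺ M(x) = o(x)).)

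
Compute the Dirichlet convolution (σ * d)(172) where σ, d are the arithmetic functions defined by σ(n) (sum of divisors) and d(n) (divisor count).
(σ * d)(172) = 736

Divisors of 172: [1, 2, 4, 43, 86, 172]. For each d | 172:
  d = 1: σ(1) · d(172/1) = 1 · 6 = 6
  d = 2: σ(2) · d(172/2) = 3 · 4 = 12
  d = 4: σ(4) · d(172/4) = 7 · 2 = 14
  d = 43: σ(43) · d(172/43) = 44 · 3 = 132
  d = 86: σ(86) · d(172/86) = 132 · 2 = 264
  d = 172: σ(172) · d(172/172) = 308 · 1 = 308
Summing: (σ * d)(172) = 6 + 12 + 14 + 132 + 264 + 308 = 736.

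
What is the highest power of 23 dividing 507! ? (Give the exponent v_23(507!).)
v_23(507!) = 22

Legendre's formula: v_p(n!) = Σ_{k ≥ 1} ⌊n / p^k⌋. For p = 23, n = 507, the terms are:
  ⌊507/23^1⌋ = ⌊507/23⌋ = 22
(the next term ⌊507/23^2⌋ = 0, terminating the sum). Summing: v_23(507!) = 22 = 22.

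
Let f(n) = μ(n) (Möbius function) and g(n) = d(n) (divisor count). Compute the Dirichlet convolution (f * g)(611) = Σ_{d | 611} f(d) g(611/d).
(μ * d)(611) = 1

Divisors of 611: [1, 13, 47, 611]. For each d | 611:
  d = 1: μ(1) · d(611/1) = 1 · 4 = 4
  d = 13: μ(13) · d(611/13) = -1 · 2 = -2
  d = 47: μ(47) · d(611/47) = -1 · 2 = -2
  d = 611: μ(611) · d(611/611) = 1 · 1 = 1
Summing: (μ * d)(611) = 4 + -2 + -2 + 1 = 1.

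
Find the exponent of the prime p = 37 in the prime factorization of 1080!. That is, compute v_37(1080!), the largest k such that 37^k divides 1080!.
v_37(1080!) = 29

Legendre's formula: v_p(n!) = Σ_{k ≥ 1} ⌊n / p^k⌋. For p = 37, n = 1080, the terms are:
  ⌊1080/37^1⌋ = ⌊1080/37⌋ = 29
(the next term ⌊1080/37^2⌋ = 0, terminating the sum). Summing: v_37(1080!) = 29 = 29.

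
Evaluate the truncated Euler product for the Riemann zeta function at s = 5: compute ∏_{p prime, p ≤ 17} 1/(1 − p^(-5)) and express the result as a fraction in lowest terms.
∏ = 3618351187072042546125/3489494469487104326464

The primes p ≤ 17 are [2, 3, 5, 7, 11, 13, 17]. For each prime, (1 − 1/p^5)^(-1) = p^5 / (p^5 − 1). The product is (1 − 1/2^5)^(-1), (1 − 1/3^5)^(-1), (1 − 1/5^5)^(-1), (1 − 1/7^5)^(-1), (1 − 1/11^5)^(-1), (1 − 1/13^5)^(-1), (1 − 1/17^5)^(-1) = ∏ p^5 / (p^5 − 1) = 3618351187072042546125/3489494469487104326464.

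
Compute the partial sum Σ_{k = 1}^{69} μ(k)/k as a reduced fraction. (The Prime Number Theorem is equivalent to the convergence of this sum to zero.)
Σ μ(k)/k = 62016792506357023374451/3929160775540133527939545

Values of μ(k) for 1 ≤ k ≤ 69: μ(1) = 1, μ(2) = -1, μ(3) = -1, μ(5) = -1, μ(6) = 1, μ(7) = -1, μ(10) = 1, μ(11) = -1, μ(13) = -1, μ(14) = 1, μ(15) = 1, μ(17) = -1, μ(19) = -1, μ(21) = 1, μ(22) = 1, μ(23) = -1, μ(26) = 1, μ(29) = -1, μ(30) = -1, μ(31) = -1, μ(33) = 1, μ(34) = 1, μ(35) = 1, μ(37) = -1, μ(38) = 1, μ(39) = 1, μ(41) = -1, μ(42) = -1, μ(43) = -1, μ(46) = 1, μ(47) = -1, μ(51) = 1, μ(53) = -1, μ(55) = 1, μ(57) = 1, μ(58) = 1, μ(59) = -1, μ(61) = -1, μ(62) = 1, μ(65) = 1, μ(66) = -1, μ(67) = -1, μ(69) = 1, with μ = 0 on non-squarefree integers. Summing μ(k)/k for k where μ(k) ≠ 0 gives 62016792506357023374451/3929160775540133527939545 ≈ 0.0158. (PNT ⟺ this sum → 0 as n → ∞.)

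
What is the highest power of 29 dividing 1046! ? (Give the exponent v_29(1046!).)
v_29(1046!) = 37

Legendre's formula: v_p(n!) = Σ_{k ≥ 1} ⌊n / p^k⌋. For p = 29, n = 1046, the terms are:
  ⌊1046/29^1⌋ = ⌊1046/29⌋ = 36
  ⌊1046/29^2⌋ = ⌊1046/841⌋ = 1
(the next term ⌊1046/29^3⌋ = 0, terminating the sum). Summing: v_29(1046!) = 36 + 1 = 37.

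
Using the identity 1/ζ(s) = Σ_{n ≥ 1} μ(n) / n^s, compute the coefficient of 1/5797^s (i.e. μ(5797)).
μ(5797) = -1

Factor n = 5797 = 11 · 17 · 31. μ(n) = 0 if any exponent ≥ 2 (not squarefree); otherwise μ(n) = (−1)^{ω(n)} where ω(n) is the number of distinct prime factors. Applying: μ(5797) = -1.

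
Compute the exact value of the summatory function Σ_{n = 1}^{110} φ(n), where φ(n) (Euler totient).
Σ_{n ≤ 110} φ(n) = 3716

Compute φ(n) for each 1 ≤ n ≤ 110: φ(1) = 1, φ(2) = 1, φ(3) = 2, φ(4) = 2, φ(5) = 4, φ(6) = 2, φ(7) = 6, φ(8) = 4, φ(9) = 6, φ(10) = 4, φ(11) = 10, φ(12) = 4, φ(13) = 12, φ(14) = 6, φ(15) = 8, φ(16) = 8, φ(17) = 16, φ(18) = 6, φ(19) = 18, φ(20) = 8, φ(21) = 12, φ(22) = 10, φ(23) = 22, φ(24) = 8, φ(25) = 20, φ(26) = 12, φ(27) = 18, φ(28) = 12, φ(29) = 28, φ(30) = 8, φ(31) = 30, φ(32) = 16, φ(33) = 20, φ(34) = 16, φ(35) = 24, φ(36) = 12, φ(37) = 36, φ(38) = 18, φ(39) = 24, φ(40) = 16, φ(41) = 40, φ(42) = 12, φ(43) = 42, φ(44) = 20, φ(45) = 24, φ(46) = 22, φ(47) = 46, φ(48) = 16, φ(49) = 42, φ(50) = 20, φ(51) = 32, φ(52) = 24, φ(53) = 52, φ(54) = 18, φ(55) = 40, φ(56) = 24, φ(57) = 36, φ(58) = 28, φ(59) = 58, φ(60) = 16, φ(61) = 60, φ(62) = 30, φ(63) = 36, φ(64) = 32, φ(65) = 48, φ(66) = 20, φ(67) = 66, φ(68) = 32, φ(69) = 44, φ(70) = 24, φ(71) = 70, φ(72) = 24, φ(73) = 72, φ(74) = 36, φ(75) = 40, φ(76) = 36, φ(77) = 60, φ(78) = 24, φ(79) = 78, φ(80) = 32, φ(81) = 54, φ(82) = 40, φ(83) = 82, φ(84) = 24, φ(85) = 64, φ(86) = 42, φ(87) = 56, φ(88) = 40, φ(89) = 88, φ(90) = 24, φ(91) = 72, φ(92) = 44, φ(93) = 60, φ(94) = 46, φ(95) = 72, φ(96) = 32, φ(97) = 96, φ(98) = 42, φ(99) = 60, φ(100) = 40, φ(101) = 100, φ(102) = 32, φ(103) = 102, φ(104) = 48, φ(105) = 48, φ(106) = 52, φ(107) = 106, φ(108) = 36, φ(109) = 108, φ(110) = 40. Summing all 110 values: 3716. (Average order: Σ_{n ≤ x} φ(n) ~ (3/π²) x². For x = 110, (3/π²)·110² ≈ 3677.96.)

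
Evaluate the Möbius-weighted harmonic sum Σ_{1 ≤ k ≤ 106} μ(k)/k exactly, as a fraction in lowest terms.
Σ μ(k)/k = 929718425061198046823754323082025246/571067226879172099350155277111720438005

Values of μ(k) for 1 ≤ k ≤ 106: μ(1) = 1, μ(2) = -1, μ(3) = -1, μ(5) = -1, μ(6) = 1, μ(7) = -1, μ(10) = 1, μ(11) = -1, μ(13) = -1, μ(14) = 1, μ(15) = 1, μ(17) = -1, μ(19) = -1, μ(21) = 1, μ(22) = 1, μ(23) = -1, μ(26) = 1, μ(29) = -1, μ(30) = -1, μ(31) = -1, μ(33) = 1, μ(34) = 1, μ(35) = 1, μ(37) = -1, μ(38) = 1, μ(39) = 1, μ(41) = -1, μ(42) = -1, μ(43) = -1, μ(46) = 1, μ(47) = -1, μ(51) = 1, μ(53) = -1, μ(55) = 1, μ(57) = 1, μ(58) = 1, μ(59) = -1, μ(61) = -1, μ(62) = 1, μ(65) = 1, μ(66) = -1, μ(67) = -1, μ(69) = 1, μ(70) = -1, μ(71) = -1, μ(73) = -1, μ(74) = 1, μ(77) = 1, μ(78) = -1, μ(79) = -1, μ(82) = 1, μ(83) = -1, μ(85) = 1, μ(86) = 1, μ(87) = 1, μ(89) = -1, μ(91) = 1, μ(93) = 1, μ(94) = 1, μ(95) = 1, μ(97) = -1, μ(101) = -1, μ(102) = -1, μ(103) = -1, μ(105) = -1, μ(106) = 1, with μ = 0 on non-squarefree integers. Summing μ(k)/k for k where μ(k) ≠ 0 gives 929718425061198046823754323082025246/571067226879172099350155277111720438005 ≈ 0.0016. (PNT ⟺ this sum → 0 as n → ∞.)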